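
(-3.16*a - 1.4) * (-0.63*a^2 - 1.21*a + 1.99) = 1.9908*a^3 + 4.7056*a^2 - 4.5944*a - 2.786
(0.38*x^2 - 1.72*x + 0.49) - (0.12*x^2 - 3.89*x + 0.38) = 0.26*x^2 + 2.17*x + 0.11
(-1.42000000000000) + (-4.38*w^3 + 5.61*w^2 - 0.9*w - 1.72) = -4.38*w^3 + 5.61*w^2 - 0.9*w - 3.14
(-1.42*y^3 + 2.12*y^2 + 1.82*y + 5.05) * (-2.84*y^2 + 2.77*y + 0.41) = 4.0328*y^5 - 9.9542*y^4 + 0.1214*y^3 - 8.4314*y^2 + 14.7347*y + 2.0705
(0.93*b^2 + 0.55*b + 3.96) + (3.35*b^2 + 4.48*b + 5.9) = 4.28*b^2 + 5.03*b + 9.86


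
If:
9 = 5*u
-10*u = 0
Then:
No Solution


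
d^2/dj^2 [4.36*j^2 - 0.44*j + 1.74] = 8.72000000000000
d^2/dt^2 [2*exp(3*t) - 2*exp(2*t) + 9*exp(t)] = (18*exp(2*t) - 8*exp(t) + 9)*exp(t)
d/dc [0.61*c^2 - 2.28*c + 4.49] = 1.22*c - 2.28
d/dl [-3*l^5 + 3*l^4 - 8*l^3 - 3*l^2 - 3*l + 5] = -15*l^4 + 12*l^3 - 24*l^2 - 6*l - 3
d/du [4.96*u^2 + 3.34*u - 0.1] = 9.92*u + 3.34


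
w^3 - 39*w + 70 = (w - 5)*(w - 2)*(w + 7)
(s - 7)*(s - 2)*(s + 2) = s^3 - 7*s^2 - 4*s + 28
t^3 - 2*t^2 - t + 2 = (t - 2)*(t - 1)*(t + 1)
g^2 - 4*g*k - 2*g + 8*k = (g - 2)*(g - 4*k)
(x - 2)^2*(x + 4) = x^3 - 12*x + 16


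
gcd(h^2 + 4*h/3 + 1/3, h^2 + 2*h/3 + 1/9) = h + 1/3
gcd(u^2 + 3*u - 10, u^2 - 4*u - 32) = 1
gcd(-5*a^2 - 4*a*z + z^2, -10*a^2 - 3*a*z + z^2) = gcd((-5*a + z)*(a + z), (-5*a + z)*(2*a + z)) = -5*a + z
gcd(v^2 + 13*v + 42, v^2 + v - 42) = v + 7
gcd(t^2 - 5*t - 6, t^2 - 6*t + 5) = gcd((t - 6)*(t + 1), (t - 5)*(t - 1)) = 1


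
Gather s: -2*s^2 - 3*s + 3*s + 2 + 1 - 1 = 2 - 2*s^2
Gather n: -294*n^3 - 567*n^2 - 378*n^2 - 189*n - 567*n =-294*n^3 - 945*n^2 - 756*n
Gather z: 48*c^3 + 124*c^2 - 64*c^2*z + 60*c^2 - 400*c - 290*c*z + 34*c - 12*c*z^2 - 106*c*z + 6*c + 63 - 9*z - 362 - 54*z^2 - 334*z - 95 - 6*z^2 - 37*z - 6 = 48*c^3 + 184*c^2 - 360*c + z^2*(-12*c - 60) + z*(-64*c^2 - 396*c - 380) - 400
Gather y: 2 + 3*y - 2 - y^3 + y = -y^3 + 4*y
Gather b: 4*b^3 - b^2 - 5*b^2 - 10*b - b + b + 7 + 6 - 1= 4*b^3 - 6*b^2 - 10*b + 12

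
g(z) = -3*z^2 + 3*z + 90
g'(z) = 3 - 6*z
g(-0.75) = 86.06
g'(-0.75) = 7.50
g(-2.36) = 66.21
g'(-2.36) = 17.16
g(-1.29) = 81.14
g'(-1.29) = 10.74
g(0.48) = 90.75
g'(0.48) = 0.12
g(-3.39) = 45.35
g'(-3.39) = 23.34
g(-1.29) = 81.14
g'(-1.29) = 10.74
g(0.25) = 90.56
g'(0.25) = 1.50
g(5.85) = 4.88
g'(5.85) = -32.10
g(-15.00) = -630.00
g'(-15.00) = 93.00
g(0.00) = 90.00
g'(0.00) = 3.00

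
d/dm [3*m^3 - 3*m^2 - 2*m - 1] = 9*m^2 - 6*m - 2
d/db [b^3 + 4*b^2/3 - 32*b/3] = 3*b^2 + 8*b/3 - 32/3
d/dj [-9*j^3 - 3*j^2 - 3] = 3*j*(-9*j - 2)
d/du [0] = 0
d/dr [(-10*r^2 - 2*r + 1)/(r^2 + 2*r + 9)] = 2*(-9*r^2 - 91*r - 10)/(r^4 + 4*r^3 + 22*r^2 + 36*r + 81)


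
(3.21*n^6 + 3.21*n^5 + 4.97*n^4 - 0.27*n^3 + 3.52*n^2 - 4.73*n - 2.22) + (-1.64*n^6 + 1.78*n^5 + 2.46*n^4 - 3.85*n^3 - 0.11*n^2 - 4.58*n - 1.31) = 1.57*n^6 + 4.99*n^5 + 7.43*n^4 - 4.12*n^3 + 3.41*n^2 - 9.31*n - 3.53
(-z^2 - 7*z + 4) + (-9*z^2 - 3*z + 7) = -10*z^2 - 10*z + 11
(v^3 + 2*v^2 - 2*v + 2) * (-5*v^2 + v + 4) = -5*v^5 - 9*v^4 + 16*v^3 - 4*v^2 - 6*v + 8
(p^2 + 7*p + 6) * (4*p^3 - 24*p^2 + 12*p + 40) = 4*p^5 + 4*p^4 - 132*p^3 - 20*p^2 + 352*p + 240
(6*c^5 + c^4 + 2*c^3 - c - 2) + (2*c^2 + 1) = 6*c^5 + c^4 + 2*c^3 + 2*c^2 - c - 1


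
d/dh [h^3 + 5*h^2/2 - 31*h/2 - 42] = 3*h^2 + 5*h - 31/2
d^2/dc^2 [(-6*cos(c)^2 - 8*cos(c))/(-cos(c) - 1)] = (-6*sin(c)^4 + 28*sin(c)^2 - 43*cos(c)/2 - 9*cos(3*c)/2 - 26)/(cos(c) + 1)^3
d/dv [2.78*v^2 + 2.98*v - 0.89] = 5.56*v + 2.98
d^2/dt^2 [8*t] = 0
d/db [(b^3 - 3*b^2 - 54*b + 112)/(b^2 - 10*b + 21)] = (b^4 - 20*b^3 + 147*b^2 - 350*b - 14)/(b^4 - 20*b^3 + 142*b^2 - 420*b + 441)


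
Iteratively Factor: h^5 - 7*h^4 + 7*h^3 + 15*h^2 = (h - 3)*(h^4 - 4*h^3 - 5*h^2) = h*(h - 3)*(h^3 - 4*h^2 - 5*h) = h^2*(h - 3)*(h^2 - 4*h - 5) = h^2*(h - 3)*(h + 1)*(h - 5)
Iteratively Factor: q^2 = (q)*(q)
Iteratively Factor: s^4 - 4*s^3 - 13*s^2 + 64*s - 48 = (s + 4)*(s^3 - 8*s^2 + 19*s - 12) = (s - 1)*(s + 4)*(s^2 - 7*s + 12) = (s - 4)*(s - 1)*(s + 4)*(s - 3)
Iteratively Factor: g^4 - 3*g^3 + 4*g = (g - 2)*(g^3 - g^2 - 2*g) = (g - 2)^2*(g^2 + g) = g*(g - 2)^2*(g + 1)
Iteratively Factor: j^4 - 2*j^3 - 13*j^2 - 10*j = (j + 1)*(j^3 - 3*j^2 - 10*j) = (j + 1)*(j + 2)*(j^2 - 5*j) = j*(j + 1)*(j + 2)*(j - 5)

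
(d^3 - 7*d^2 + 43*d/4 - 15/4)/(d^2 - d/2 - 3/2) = (2*d^2 - 11*d + 5)/(2*(d + 1))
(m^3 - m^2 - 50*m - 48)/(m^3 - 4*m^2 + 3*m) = (m^3 - m^2 - 50*m - 48)/(m*(m^2 - 4*m + 3))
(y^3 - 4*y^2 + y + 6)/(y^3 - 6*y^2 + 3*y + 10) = (y - 3)/(y - 5)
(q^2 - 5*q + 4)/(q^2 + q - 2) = (q - 4)/(q + 2)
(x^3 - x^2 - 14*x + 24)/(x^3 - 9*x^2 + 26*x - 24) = (x + 4)/(x - 4)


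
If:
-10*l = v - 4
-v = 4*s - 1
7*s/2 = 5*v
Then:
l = 181/470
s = 10/47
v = 7/47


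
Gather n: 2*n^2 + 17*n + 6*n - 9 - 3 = 2*n^2 + 23*n - 12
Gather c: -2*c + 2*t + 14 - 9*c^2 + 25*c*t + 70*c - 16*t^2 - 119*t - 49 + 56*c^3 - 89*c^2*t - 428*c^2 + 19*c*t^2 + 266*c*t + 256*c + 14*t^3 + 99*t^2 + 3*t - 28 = 56*c^3 + c^2*(-89*t - 437) + c*(19*t^2 + 291*t + 324) + 14*t^3 + 83*t^2 - 114*t - 63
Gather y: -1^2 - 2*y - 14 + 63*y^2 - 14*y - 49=63*y^2 - 16*y - 64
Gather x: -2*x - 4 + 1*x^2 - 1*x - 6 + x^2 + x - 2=2*x^2 - 2*x - 12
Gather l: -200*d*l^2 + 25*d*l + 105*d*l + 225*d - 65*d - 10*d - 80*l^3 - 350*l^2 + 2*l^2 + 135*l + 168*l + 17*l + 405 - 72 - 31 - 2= 150*d - 80*l^3 + l^2*(-200*d - 348) + l*(130*d + 320) + 300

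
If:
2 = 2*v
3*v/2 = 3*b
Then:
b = 1/2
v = 1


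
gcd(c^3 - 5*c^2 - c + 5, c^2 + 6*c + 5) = c + 1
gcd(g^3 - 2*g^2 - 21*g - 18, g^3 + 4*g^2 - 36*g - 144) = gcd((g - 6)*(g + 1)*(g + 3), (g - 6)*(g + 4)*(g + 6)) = g - 6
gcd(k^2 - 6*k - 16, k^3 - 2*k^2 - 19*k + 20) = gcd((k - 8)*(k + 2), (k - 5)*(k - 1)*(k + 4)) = 1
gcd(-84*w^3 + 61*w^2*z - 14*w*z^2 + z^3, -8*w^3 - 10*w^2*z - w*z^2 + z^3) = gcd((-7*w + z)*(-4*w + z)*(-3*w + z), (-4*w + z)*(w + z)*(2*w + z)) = -4*w + z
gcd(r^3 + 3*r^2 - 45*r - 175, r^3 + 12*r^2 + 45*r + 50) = r^2 + 10*r + 25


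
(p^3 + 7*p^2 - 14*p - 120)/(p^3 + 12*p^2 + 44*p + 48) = (p^2 + p - 20)/(p^2 + 6*p + 8)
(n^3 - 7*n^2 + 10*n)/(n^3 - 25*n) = (n - 2)/(n + 5)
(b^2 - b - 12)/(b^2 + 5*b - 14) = (b^2 - b - 12)/(b^2 + 5*b - 14)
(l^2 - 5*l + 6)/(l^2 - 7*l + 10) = (l - 3)/(l - 5)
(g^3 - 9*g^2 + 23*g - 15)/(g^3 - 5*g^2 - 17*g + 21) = (g^2 - 8*g + 15)/(g^2 - 4*g - 21)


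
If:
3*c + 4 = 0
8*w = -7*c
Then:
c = -4/3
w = 7/6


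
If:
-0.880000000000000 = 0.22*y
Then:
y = -4.00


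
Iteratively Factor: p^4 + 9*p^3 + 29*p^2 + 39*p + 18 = (p + 3)*(p^3 + 6*p^2 + 11*p + 6) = (p + 1)*(p + 3)*(p^2 + 5*p + 6) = (p + 1)*(p + 3)^2*(p + 2)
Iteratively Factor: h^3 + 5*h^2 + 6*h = (h)*(h^2 + 5*h + 6) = h*(h + 3)*(h + 2)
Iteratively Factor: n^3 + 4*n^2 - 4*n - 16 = (n + 4)*(n^2 - 4) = (n - 2)*(n + 4)*(n + 2)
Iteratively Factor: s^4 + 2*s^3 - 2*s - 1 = (s + 1)*(s^3 + s^2 - s - 1) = (s + 1)^2*(s^2 - 1) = (s - 1)*(s + 1)^2*(s + 1)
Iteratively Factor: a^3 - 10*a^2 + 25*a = (a - 5)*(a^2 - 5*a) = a*(a - 5)*(a - 5)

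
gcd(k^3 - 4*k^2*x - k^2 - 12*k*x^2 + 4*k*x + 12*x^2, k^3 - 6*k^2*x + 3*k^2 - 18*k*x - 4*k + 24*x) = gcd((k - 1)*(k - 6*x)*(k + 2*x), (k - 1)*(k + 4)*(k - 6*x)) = -k^2 + 6*k*x + k - 6*x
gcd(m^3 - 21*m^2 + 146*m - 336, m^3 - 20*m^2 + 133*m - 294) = m^2 - 13*m + 42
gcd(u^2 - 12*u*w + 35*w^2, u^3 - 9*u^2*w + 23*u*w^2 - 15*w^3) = u - 5*w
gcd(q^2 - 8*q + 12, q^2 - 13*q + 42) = q - 6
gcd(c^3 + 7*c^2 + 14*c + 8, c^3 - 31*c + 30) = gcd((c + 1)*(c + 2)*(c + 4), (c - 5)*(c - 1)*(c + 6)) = 1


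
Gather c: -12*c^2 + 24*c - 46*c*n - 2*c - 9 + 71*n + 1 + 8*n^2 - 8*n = -12*c^2 + c*(22 - 46*n) + 8*n^2 + 63*n - 8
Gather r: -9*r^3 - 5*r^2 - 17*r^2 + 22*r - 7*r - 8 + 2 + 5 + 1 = -9*r^3 - 22*r^2 + 15*r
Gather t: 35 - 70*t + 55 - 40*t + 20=110 - 110*t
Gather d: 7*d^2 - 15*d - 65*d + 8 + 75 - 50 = 7*d^2 - 80*d + 33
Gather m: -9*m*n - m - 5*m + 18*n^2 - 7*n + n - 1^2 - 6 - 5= m*(-9*n - 6) + 18*n^2 - 6*n - 12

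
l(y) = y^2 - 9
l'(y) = 2*y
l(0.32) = -8.90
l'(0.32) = 0.64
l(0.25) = -8.94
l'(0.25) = 0.50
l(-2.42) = -3.14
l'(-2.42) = -4.84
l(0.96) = -8.08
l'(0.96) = 1.92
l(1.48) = -6.81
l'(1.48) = 2.96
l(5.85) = 25.22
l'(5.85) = 11.70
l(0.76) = -8.42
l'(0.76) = 1.52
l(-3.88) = 6.05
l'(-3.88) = -7.76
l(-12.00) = 135.00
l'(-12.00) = -24.00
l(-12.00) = 135.00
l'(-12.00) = -24.00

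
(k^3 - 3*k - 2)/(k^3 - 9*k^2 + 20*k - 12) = (k^2 + 2*k + 1)/(k^2 - 7*k + 6)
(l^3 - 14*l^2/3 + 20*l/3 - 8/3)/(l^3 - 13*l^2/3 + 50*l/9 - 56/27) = 9*(l^2 - 4*l + 4)/(9*l^2 - 33*l + 28)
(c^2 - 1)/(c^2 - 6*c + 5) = (c + 1)/(c - 5)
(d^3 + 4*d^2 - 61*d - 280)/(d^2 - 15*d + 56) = (d^2 + 12*d + 35)/(d - 7)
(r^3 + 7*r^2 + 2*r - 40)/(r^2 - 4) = (r^2 + 9*r + 20)/(r + 2)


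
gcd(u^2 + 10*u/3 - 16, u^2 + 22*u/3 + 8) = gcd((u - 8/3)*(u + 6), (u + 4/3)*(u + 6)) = u + 6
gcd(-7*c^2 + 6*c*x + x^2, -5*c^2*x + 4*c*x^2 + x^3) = -c + x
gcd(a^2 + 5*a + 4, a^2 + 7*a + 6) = a + 1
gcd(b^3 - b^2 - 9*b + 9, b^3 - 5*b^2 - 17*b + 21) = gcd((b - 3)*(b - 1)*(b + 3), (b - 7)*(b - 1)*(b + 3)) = b^2 + 2*b - 3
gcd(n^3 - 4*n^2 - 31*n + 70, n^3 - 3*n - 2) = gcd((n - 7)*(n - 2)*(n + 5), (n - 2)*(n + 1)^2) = n - 2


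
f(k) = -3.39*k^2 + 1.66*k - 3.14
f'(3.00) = -18.68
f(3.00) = -28.67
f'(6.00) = -39.02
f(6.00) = -115.22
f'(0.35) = -0.71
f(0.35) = -2.97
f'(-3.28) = 23.90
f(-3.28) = -45.06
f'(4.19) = -26.75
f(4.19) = -55.70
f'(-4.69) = 33.46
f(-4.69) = -85.49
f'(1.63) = -9.39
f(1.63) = -9.44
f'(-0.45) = 4.71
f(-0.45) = -4.57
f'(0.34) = -0.65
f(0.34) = -2.97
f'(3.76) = -23.83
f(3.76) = -44.82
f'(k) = 1.66 - 6.78*k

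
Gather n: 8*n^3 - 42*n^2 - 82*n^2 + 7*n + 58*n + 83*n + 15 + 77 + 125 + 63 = 8*n^3 - 124*n^2 + 148*n + 280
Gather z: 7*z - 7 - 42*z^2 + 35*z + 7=-42*z^2 + 42*z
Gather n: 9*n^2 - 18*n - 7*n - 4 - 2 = 9*n^2 - 25*n - 6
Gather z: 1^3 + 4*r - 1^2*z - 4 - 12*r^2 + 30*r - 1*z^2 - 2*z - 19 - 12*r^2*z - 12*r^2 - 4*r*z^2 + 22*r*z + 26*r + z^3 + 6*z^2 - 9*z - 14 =-24*r^2 + 60*r + z^3 + z^2*(5 - 4*r) + z*(-12*r^2 + 22*r - 12) - 36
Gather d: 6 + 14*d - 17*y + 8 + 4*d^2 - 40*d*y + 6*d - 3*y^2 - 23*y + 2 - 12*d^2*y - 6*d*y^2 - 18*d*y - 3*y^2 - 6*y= d^2*(4 - 12*y) + d*(-6*y^2 - 58*y + 20) - 6*y^2 - 46*y + 16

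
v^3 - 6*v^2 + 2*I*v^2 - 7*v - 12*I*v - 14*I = (v - 7)*(v + 1)*(v + 2*I)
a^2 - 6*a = a*(a - 6)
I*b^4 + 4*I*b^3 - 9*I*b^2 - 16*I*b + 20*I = (b - 2)*(b + 2)*(b + 5)*(I*b - I)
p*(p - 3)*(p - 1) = p^3 - 4*p^2 + 3*p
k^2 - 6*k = k*(k - 6)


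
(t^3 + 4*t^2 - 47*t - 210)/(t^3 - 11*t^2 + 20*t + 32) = (t^3 + 4*t^2 - 47*t - 210)/(t^3 - 11*t^2 + 20*t + 32)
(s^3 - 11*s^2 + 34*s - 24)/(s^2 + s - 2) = (s^2 - 10*s + 24)/(s + 2)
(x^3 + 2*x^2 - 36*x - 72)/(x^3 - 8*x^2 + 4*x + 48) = (x + 6)/(x - 4)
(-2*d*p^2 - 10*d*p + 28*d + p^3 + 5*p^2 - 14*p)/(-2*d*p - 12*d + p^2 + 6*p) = (p^2 + 5*p - 14)/(p + 6)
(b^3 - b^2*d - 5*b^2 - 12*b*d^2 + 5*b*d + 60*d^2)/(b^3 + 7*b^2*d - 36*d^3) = (b^2 - 4*b*d - 5*b + 20*d)/(b^2 + 4*b*d - 12*d^2)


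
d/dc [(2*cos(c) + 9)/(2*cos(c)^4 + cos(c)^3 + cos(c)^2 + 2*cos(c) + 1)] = (3*(1 - cos(2*c))^2 + 75*cos(c) + 53*cos(2*c)/2 + 19*cos(3*c) + 61/2)*sin(c)/(2*cos(c)^4 + cos(c)^3 + cos(c)^2 + 2*cos(c) + 1)^2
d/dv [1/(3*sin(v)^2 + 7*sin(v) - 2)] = -(6*sin(v) + 7)*cos(v)/(3*sin(v)^2 + 7*sin(v) - 2)^2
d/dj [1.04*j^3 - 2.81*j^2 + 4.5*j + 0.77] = 3.12*j^2 - 5.62*j + 4.5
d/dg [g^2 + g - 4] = 2*g + 1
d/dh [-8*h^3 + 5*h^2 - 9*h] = -24*h^2 + 10*h - 9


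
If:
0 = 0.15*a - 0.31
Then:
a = 2.07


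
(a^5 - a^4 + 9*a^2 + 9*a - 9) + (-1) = a^5 - a^4 + 9*a^2 + 9*a - 10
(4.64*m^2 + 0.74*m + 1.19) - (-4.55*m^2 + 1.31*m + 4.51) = 9.19*m^2 - 0.57*m - 3.32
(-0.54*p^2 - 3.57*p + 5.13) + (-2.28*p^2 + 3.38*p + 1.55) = -2.82*p^2 - 0.19*p + 6.68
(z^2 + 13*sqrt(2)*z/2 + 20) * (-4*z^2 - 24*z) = -4*z^4 - 26*sqrt(2)*z^3 - 24*z^3 - 156*sqrt(2)*z^2 - 80*z^2 - 480*z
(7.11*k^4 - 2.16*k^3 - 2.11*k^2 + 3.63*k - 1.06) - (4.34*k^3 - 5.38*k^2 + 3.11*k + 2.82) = 7.11*k^4 - 6.5*k^3 + 3.27*k^2 + 0.52*k - 3.88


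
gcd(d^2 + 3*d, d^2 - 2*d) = d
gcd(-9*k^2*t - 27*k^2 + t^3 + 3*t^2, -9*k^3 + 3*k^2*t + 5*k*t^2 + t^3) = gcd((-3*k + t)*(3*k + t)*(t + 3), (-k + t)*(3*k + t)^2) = 3*k + t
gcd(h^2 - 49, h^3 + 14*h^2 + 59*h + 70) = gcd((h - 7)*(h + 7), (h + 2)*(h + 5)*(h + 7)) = h + 7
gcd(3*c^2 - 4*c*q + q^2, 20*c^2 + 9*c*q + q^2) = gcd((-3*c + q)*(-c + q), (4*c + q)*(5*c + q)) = 1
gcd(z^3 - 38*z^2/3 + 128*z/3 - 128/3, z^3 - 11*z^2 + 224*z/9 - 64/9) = z^2 - 32*z/3 + 64/3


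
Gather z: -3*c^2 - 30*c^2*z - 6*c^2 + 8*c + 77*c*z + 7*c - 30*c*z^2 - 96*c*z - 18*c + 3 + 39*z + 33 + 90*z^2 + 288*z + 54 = -9*c^2 - 3*c + z^2*(90 - 30*c) + z*(-30*c^2 - 19*c + 327) + 90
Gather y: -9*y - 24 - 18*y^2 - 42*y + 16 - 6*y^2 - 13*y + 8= -24*y^2 - 64*y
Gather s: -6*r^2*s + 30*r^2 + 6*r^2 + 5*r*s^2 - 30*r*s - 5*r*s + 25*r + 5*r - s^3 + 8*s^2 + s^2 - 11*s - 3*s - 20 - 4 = 36*r^2 + 30*r - s^3 + s^2*(5*r + 9) + s*(-6*r^2 - 35*r - 14) - 24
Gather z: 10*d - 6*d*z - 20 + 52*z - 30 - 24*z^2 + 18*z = 10*d - 24*z^2 + z*(70 - 6*d) - 50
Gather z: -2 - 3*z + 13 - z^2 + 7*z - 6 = -z^2 + 4*z + 5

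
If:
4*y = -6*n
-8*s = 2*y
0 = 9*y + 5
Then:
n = 10/27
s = 5/36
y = -5/9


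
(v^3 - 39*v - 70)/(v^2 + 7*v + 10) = v - 7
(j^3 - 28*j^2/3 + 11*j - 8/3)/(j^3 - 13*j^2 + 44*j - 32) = (j - 1/3)/(j - 4)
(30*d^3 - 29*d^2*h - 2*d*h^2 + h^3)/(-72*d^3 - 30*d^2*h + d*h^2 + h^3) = (-5*d^2 + 4*d*h + h^2)/(12*d^2 + 7*d*h + h^2)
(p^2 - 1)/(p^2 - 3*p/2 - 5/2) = 2*(p - 1)/(2*p - 5)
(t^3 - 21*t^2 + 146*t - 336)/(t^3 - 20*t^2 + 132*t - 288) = (t - 7)/(t - 6)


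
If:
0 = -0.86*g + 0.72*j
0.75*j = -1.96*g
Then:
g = 0.00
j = 0.00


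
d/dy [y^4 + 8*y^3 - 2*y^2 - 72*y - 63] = 4*y^3 + 24*y^2 - 4*y - 72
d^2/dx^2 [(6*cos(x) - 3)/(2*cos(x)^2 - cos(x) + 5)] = 3*(72*sin(x)^4*cos(x) - 12*sin(x)^4 - 49*sin(x)^2 + 103*cos(x)/2 - 33*cos(3*x)/2 - 4*cos(5*x) + 23)/(2*sin(x)^2 + cos(x) - 7)^3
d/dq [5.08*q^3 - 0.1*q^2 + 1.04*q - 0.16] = 15.24*q^2 - 0.2*q + 1.04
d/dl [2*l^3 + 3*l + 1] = 6*l^2 + 3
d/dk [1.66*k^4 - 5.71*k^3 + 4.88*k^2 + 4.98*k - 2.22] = 6.64*k^3 - 17.13*k^2 + 9.76*k + 4.98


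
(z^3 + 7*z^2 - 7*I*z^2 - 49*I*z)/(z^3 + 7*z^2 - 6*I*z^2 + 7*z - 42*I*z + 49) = z/(z + I)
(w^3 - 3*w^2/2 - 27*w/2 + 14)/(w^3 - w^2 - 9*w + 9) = (w^2 - w/2 - 14)/(w^2 - 9)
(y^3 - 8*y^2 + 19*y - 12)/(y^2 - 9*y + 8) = (y^2 - 7*y + 12)/(y - 8)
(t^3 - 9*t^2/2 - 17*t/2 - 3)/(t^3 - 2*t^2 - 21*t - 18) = (t + 1/2)/(t + 3)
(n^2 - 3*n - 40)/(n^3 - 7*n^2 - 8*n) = (n + 5)/(n*(n + 1))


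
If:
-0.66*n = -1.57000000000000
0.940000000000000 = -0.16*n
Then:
No Solution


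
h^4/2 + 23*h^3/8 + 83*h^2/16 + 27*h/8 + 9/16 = (h/2 + 1/2)*(h + 1/4)*(h + 3/2)*(h + 3)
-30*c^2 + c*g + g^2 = (-5*c + g)*(6*c + g)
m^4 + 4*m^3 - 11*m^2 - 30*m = m*(m - 3)*(m + 2)*(m + 5)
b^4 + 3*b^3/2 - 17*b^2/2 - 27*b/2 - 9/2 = (b - 3)*(b + 1/2)*(b + 1)*(b + 3)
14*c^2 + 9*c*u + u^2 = (2*c + u)*(7*c + u)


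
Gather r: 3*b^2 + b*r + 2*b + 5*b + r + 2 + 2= 3*b^2 + 7*b + r*(b + 1) + 4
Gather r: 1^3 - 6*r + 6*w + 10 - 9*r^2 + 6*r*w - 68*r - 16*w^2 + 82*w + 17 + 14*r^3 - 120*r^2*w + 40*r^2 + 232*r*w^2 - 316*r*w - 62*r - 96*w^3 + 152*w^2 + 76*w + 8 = 14*r^3 + r^2*(31 - 120*w) + r*(232*w^2 - 310*w - 136) - 96*w^3 + 136*w^2 + 164*w + 36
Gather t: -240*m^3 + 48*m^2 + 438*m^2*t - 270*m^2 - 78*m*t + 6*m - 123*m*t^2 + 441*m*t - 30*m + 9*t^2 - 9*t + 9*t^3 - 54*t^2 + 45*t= -240*m^3 - 222*m^2 - 24*m + 9*t^3 + t^2*(-123*m - 45) + t*(438*m^2 + 363*m + 36)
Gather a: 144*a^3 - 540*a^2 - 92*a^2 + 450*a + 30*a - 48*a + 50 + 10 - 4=144*a^3 - 632*a^2 + 432*a + 56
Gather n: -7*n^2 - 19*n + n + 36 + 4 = -7*n^2 - 18*n + 40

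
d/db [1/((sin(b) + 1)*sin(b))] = -(2/tan(b) + cos(b)/sin(b)^2)/(sin(b) + 1)^2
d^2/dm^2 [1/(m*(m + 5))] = 2*(m^2 + m*(m + 5) + (m + 5)^2)/(m^3*(m + 5)^3)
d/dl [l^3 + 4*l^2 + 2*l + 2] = 3*l^2 + 8*l + 2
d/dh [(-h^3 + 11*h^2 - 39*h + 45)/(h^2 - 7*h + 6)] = (-h^4 + 14*h^3 - 56*h^2 + 42*h + 81)/(h^4 - 14*h^3 + 61*h^2 - 84*h + 36)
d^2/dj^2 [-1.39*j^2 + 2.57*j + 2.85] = -2.78000000000000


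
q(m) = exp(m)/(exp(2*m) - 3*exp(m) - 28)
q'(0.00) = -0.03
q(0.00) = -0.03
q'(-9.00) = 0.00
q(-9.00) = 0.00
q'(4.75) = -0.01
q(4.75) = 0.01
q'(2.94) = -0.10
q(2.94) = 0.07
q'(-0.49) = -0.02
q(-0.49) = -0.02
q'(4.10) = -0.02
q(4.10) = 0.02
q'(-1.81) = -0.01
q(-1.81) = -0.01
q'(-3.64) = -0.00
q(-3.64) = -0.00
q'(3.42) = -0.04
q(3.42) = 0.04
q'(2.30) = -0.74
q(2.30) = 0.24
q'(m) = (-2*exp(2*m) + 3*exp(m))*exp(m)/(exp(2*m) - 3*exp(m) - 28)^2 + exp(m)/(exp(2*m) - 3*exp(m) - 28) = (-exp(2*m) - 28)*exp(m)/(exp(4*m) - 6*exp(3*m) - 47*exp(2*m) + 168*exp(m) + 784)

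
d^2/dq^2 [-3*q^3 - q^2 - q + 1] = -18*q - 2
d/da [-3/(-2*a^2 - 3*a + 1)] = 3*(-4*a - 3)/(2*a^2 + 3*a - 1)^2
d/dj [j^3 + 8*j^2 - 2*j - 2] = 3*j^2 + 16*j - 2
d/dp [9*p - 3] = 9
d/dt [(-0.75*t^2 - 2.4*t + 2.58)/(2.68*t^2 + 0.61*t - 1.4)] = (5.9745*t^2 - 11.7288*t + 1.7862)/(7.1824*t^4 + 3.2696*t^3 - 7.1319*t^2 - 1.708*t + 1.96)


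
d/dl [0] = 0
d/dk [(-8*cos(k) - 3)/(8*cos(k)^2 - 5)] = 8*(8*sin(k)^2 - 6*cos(k) - 13)*sin(k)/(8*cos(k)^2 - 5)^2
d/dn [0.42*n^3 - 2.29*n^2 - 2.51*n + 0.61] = 1.26*n^2 - 4.58*n - 2.51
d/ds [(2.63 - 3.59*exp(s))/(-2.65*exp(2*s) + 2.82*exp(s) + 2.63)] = (-9.5135*exp(2*s) + 13.939*exp(s) - 16.8583)*exp(s)/(7.0225*exp(4*s) - 14.946*exp(3*s) - 5.9866*exp(2*s) + 14.8332*exp(s) + 6.9169)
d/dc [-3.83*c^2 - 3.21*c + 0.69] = -7.66*c - 3.21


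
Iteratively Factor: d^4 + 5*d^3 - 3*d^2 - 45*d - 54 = (d + 2)*(d^3 + 3*d^2 - 9*d - 27) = (d + 2)*(d + 3)*(d^2 - 9) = (d + 2)*(d + 3)^2*(d - 3)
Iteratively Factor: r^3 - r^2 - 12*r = (r)*(r^2 - r - 12) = r*(r - 4)*(r + 3)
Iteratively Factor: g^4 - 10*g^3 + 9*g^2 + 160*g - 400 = (g + 4)*(g^3 - 14*g^2 + 65*g - 100) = (g - 5)*(g + 4)*(g^2 - 9*g + 20) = (g - 5)*(g - 4)*(g + 4)*(g - 5)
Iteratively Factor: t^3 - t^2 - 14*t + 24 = (t - 2)*(t^2 + t - 12) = (t - 2)*(t + 4)*(t - 3)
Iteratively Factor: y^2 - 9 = (y - 3)*(y + 3)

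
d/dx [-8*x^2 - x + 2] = -16*x - 1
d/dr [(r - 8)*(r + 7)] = 2*r - 1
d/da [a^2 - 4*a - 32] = 2*a - 4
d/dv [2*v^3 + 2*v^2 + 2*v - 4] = 6*v^2 + 4*v + 2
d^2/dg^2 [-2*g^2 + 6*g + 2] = -4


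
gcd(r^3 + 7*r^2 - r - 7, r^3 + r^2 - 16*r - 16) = r + 1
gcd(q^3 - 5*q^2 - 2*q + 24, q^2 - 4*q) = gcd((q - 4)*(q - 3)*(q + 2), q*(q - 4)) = q - 4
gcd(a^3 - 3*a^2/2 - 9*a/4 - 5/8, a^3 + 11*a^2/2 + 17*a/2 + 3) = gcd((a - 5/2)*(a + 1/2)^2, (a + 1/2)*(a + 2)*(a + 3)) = a + 1/2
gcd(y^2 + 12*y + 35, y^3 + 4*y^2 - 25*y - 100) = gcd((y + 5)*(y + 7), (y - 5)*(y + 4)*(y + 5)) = y + 5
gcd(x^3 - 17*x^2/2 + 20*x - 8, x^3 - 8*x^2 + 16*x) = x^2 - 8*x + 16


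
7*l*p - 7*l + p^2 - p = (7*l + p)*(p - 1)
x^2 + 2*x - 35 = (x - 5)*(x + 7)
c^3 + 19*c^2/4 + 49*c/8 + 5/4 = (c + 1/4)*(c + 2)*(c + 5/2)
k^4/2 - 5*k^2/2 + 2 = (k/2 + 1)*(k - 2)*(k - 1)*(k + 1)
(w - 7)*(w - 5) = w^2 - 12*w + 35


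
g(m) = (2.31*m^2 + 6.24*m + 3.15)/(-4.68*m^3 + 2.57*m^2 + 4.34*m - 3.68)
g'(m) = (4.62*m + 6.24)/(-4.68*m^3 + 2.57*m^2 + 4.34*m - 3.68) + (2.31*m^2 + 6.24*m + 3.15)*(14.04*m^2 - 5.14*m - 4.34)/(-4.68*m^3 + 2.57*m^2 + 4.34*m - 3.68)^2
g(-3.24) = 0.04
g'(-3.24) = -0.01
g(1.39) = -3.10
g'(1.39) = 6.83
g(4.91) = -0.19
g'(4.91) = 0.06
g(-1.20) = -0.35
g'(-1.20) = -2.41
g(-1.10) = -1.04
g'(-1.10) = -20.17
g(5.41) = -0.16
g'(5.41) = 0.05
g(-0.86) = 0.20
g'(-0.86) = -1.72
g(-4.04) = 0.05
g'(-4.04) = -0.00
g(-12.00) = 0.03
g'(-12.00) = 0.00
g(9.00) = -0.08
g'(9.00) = 0.01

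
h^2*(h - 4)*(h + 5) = h^4 + h^3 - 20*h^2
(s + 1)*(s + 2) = s^2 + 3*s + 2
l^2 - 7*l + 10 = (l - 5)*(l - 2)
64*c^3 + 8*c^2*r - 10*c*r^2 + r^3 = (-8*c + r)*(-4*c + r)*(2*c + r)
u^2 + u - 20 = (u - 4)*(u + 5)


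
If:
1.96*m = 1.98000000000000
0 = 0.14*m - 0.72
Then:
No Solution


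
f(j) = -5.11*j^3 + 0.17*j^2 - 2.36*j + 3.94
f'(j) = -15.33*j^2 + 0.34*j - 2.36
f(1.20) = -7.48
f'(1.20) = -24.03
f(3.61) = -242.77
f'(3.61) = -200.91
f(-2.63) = 104.28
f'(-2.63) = -109.29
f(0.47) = 2.34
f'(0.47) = -5.59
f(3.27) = -180.63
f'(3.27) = -165.17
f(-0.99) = 11.40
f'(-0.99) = -17.72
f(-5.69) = 964.24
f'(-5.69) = -500.62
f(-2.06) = 54.19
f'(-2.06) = -68.11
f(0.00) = 3.94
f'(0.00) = -2.36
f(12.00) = -8829.98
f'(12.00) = -2205.80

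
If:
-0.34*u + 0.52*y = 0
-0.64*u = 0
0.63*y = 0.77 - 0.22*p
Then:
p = 3.50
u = 0.00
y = 0.00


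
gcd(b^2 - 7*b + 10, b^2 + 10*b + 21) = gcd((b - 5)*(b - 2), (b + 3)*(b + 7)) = 1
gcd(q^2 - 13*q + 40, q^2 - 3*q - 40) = q - 8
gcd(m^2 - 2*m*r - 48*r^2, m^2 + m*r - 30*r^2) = m + 6*r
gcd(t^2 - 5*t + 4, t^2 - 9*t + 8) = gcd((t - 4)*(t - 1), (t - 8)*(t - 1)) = t - 1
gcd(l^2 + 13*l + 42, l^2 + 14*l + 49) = l + 7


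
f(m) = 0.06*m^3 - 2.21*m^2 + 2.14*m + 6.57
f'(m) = 0.18*m^2 - 4.42*m + 2.14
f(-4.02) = -41.65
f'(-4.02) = 22.82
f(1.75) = 3.87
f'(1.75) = -5.04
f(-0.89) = 2.87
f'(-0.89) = 6.22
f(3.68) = -12.49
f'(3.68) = -11.69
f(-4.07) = -42.79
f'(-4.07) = 23.11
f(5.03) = -30.94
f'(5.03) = -15.54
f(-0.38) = 5.43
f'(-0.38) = 3.85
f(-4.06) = -42.56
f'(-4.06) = 23.05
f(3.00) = -5.28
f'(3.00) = -9.50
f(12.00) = -182.31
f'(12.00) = -24.98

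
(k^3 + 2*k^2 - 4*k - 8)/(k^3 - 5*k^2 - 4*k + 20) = (k + 2)/(k - 5)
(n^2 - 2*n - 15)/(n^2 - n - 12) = (n - 5)/(n - 4)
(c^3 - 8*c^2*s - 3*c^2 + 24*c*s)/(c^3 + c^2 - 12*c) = (c - 8*s)/(c + 4)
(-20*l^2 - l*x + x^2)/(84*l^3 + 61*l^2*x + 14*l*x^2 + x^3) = (-5*l + x)/(21*l^2 + 10*l*x + x^2)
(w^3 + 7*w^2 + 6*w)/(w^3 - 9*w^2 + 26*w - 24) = w*(w^2 + 7*w + 6)/(w^3 - 9*w^2 + 26*w - 24)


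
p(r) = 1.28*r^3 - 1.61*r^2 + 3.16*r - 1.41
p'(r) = 3.84*r^2 - 3.22*r + 3.16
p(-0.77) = -5.38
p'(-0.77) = 7.92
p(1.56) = 4.46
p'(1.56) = 7.48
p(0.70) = 0.45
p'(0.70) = 2.79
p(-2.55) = -41.16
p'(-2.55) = 36.34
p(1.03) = 1.54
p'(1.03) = 3.92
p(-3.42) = -82.25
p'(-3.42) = 59.09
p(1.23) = 2.42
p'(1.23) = 5.01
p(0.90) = 1.06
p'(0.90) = 3.37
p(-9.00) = -1093.38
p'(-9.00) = 343.18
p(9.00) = 829.74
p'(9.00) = 285.22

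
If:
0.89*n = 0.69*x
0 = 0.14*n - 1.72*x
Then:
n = 0.00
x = 0.00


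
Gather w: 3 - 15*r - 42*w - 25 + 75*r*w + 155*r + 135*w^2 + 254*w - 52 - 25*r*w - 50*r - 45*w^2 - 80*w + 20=90*r + 90*w^2 + w*(50*r + 132) - 54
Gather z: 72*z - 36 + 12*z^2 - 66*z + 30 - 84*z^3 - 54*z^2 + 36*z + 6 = -84*z^3 - 42*z^2 + 42*z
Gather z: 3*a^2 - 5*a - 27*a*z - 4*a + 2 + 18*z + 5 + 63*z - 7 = 3*a^2 - 9*a + z*(81 - 27*a)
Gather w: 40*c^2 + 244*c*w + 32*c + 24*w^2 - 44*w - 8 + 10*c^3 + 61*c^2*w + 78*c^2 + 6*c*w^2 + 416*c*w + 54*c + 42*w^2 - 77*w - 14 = 10*c^3 + 118*c^2 + 86*c + w^2*(6*c + 66) + w*(61*c^2 + 660*c - 121) - 22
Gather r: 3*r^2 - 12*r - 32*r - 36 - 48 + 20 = 3*r^2 - 44*r - 64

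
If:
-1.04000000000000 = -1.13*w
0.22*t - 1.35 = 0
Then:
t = 6.14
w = 0.92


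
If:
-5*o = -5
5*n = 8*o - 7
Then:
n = 1/5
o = 1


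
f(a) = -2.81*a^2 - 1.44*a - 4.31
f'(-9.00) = 49.14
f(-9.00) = -218.96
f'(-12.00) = 66.00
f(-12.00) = -391.67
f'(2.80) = -17.18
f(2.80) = -30.37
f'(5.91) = -34.65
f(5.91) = -110.97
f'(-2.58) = 13.06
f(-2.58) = -19.30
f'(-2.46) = 12.39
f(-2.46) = -17.77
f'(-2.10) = 10.36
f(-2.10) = -13.68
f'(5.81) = -34.09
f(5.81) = -107.53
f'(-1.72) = 8.23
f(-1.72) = -10.15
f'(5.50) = -32.35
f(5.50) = -97.23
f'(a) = -5.62*a - 1.44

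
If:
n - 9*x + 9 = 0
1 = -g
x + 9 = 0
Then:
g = -1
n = -90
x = -9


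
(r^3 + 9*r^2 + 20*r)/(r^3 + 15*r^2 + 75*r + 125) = r*(r + 4)/(r^2 + 10*r + 25)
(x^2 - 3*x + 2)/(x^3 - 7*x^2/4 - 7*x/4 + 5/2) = 4/(4*x + 5)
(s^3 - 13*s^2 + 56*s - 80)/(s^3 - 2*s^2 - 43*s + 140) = (s - 4)/(s + 7)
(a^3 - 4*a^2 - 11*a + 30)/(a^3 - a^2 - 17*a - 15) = (a - 2)/(a + 1)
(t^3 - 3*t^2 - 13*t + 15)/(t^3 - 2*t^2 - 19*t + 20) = (t + 3)/(t + 4)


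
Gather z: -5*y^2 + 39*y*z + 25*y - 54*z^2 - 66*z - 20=-5*y^2 + 25*y - 54*z^2 + z*(39*y - 66) - 20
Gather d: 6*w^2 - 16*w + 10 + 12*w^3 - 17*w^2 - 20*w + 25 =12*w^3 - 11*w^2 - 36*w + 35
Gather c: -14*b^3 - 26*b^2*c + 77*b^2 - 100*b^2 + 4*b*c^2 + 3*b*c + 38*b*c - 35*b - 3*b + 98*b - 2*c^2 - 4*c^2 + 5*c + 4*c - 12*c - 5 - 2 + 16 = -14*b^3 - 23*b^2 + 60*b + c^2*(4*b - 6) + c*(-26*b^2 + 41*b - 3) + 9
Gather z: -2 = -2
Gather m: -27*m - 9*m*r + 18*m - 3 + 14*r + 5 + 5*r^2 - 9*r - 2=m*(-9*r - 9) + 5*r^2 + 5*r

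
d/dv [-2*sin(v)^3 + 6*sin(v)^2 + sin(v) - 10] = (-6*sin(v)^2 + 12*sin(v) + 1)*cos(v)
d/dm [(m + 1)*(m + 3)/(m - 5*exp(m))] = ((m + 1)*(m + 3)*(5*exp(m) - 1) + 2*(m + 2)*(m - 5*exp(m)))/(m - 5*exp(m))^2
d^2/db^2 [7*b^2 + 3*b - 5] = 14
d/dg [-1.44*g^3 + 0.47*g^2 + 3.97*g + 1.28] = -4.32*g^2 + 0.94*g + 3.97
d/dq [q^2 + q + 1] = 2*q + 1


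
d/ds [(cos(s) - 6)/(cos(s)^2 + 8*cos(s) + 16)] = (cos(s) - 16)*sin(s)/(cos(s) + 4)^3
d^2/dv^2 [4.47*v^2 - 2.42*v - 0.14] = 8.94000000000000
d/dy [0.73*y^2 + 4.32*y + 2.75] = 1.46*y + 4.32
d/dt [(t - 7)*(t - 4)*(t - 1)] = 3*t^2 - 24*t + 39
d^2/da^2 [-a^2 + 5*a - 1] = -2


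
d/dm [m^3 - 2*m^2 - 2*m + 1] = 3*m^2 - 4*m - 2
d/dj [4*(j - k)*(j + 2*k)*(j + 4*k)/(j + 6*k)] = 4*(2*j^3 + 23*j^2*k + 60*j*k^2 + 20*k^3)/(j^2 + 12*j*k + 36*k^2)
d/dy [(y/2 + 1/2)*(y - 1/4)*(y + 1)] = (y + 1)*(6*y + 1)/4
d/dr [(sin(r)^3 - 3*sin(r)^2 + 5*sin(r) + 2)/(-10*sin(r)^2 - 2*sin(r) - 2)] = (-5*sin(r)^4 - 2*sin(r)^3 + 25*sin(r)^2 + 26*sin(r) - 3)*cos(r)/(2*(5*sin(r)^2 + sin(r) + 1)^2)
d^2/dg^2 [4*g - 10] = 0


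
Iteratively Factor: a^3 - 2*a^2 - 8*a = (a - 4)*(a^2 + 2*a) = a*(a - 4)*(a + 2)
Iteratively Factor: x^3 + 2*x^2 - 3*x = (x)*(x^2 + 2*x - 3) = x*(x + 3)*(x - 1)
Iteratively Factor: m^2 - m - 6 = (m + 2)*(m - 3)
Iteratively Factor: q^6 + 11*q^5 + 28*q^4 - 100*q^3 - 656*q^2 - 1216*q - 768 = (q + 2)*(q^5 + 9*q^4 + 10*q^3 - 120*q^2 - 416*q - 384) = (q + 2)*(q + 4)*(q^4 + 5*q^3 - 10*q^2 - 80*q - 96) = (q + 2)^2*(q + 4)*(q^3 + 3*q^2 - 16*q - 48) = (q + 2)^2*(q + 3)*(q + 4)*(q^2 - 16) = (q + 2)^2*(q + 3)*(q + 4)^2*(q - 4)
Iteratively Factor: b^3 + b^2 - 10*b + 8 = (b - 1)*(b^2 + 2*b - 8) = (b - 1)*(b + 4)*(b - 2)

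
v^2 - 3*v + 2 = (v - 2)*(v - 1)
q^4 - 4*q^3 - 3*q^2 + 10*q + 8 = (q - 4)*(q - 2)*(q + 1)^2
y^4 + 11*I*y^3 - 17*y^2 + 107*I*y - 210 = (y - 3*I)*(y + 2*I)*(y + 5*I)*(y + 7*I)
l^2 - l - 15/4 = (l - 5/2)*(l + 3/2)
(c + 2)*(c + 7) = c^2 + 9*c + 14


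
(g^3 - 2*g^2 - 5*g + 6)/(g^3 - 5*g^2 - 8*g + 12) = (g - 3)/(g - 6)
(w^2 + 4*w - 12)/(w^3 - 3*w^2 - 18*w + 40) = (w + 6)/(w^2 - w - 20)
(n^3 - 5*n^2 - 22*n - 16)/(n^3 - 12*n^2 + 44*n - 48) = (n^3 - 5*n^2 - 22*n - 16)/(n^3 - 12*n^2 + 44*n - 48)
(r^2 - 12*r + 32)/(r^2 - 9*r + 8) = (r - 4)/(r - 1)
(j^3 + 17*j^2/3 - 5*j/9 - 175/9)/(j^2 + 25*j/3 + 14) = (3*j^2 + 10*j - 25)/(3*(j + 6))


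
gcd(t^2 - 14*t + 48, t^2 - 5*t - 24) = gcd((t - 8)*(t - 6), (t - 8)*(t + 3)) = t - 8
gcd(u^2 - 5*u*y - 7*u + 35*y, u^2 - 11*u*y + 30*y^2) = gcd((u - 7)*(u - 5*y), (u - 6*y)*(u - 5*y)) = -u + 5*y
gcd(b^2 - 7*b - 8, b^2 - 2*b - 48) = b - 8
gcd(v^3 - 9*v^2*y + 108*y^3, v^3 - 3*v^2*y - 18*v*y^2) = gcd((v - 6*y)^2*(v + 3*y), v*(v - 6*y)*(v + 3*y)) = -v^2 + 3*v*y + 18*y^2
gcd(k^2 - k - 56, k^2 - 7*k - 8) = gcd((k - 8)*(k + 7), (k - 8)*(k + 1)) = k - 8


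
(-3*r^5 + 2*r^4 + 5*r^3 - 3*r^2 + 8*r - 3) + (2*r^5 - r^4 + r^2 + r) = -r^5 + r^4 + 5*r^3 - 2*r^2 + 9*r - 3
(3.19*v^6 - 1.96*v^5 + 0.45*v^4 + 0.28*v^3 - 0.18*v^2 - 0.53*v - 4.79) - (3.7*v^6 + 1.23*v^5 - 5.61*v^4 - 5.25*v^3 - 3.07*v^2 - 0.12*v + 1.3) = -0.51*v^6 - 3.19*v^5 + 6.06*v^4 + 5.53*v^3 + 2.89*v^2 - 0.41*v - 6.09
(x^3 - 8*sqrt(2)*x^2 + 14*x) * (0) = 0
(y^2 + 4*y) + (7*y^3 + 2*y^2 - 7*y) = 7*y^3 + 3*y^2 - 3*y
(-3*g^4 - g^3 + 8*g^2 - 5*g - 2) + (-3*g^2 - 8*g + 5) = -3*g^4 - g^3 + 5*g^2 - 13*g + 3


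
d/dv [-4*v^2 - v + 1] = -8*v - 1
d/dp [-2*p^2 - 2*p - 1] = -4*p - 2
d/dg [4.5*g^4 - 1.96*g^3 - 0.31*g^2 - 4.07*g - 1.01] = 18.0*g^3 - 5.88*g^2 - 0.62*g - 4.07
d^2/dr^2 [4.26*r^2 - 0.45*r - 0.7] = 8.52000000000000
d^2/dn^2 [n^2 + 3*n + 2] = 2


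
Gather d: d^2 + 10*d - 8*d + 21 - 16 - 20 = d^2 + 2*d - 15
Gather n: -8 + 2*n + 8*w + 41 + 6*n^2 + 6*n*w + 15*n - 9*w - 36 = 6*n^2 + n*(6*w + 17) - w - 3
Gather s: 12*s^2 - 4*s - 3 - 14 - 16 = 12*s^2 - 4*s - 33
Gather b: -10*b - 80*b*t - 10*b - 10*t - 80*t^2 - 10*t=b*(-80*t - 20) - 80*t^2 - 20*t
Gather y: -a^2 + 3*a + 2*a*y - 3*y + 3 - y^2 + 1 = -a^2 + 3*a - y^2 + y*(2*a - 3) + 4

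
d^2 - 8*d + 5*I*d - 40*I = (d - 8)*(d + 5*I)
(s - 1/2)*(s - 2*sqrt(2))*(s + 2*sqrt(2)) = s^3 - s^2/2 - 8*s + 4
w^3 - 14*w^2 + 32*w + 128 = (w - 8)^2*(w + 2)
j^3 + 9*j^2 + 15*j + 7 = (j + 1)^2*(j + 7)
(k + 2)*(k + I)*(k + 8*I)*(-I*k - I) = -I*k^4 + 9*k^3 - 3*I*k^3 + 27*k^2 + 6*I*k^2 + 18*k + 24*I*k + 16*I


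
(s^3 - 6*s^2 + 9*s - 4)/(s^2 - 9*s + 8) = (s^2 - 5*s + 4)/(s - 8)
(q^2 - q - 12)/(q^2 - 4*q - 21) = (q - 4)/(q - 7)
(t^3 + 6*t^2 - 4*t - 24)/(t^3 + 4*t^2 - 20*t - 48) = (t - 2)/(t - 4)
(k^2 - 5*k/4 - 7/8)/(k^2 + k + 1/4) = (4*k - 7)/(2*(2*k + 1))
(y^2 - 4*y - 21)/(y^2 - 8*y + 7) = (y + 3)/(y - 1)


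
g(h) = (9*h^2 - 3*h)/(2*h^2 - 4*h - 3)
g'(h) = (4 - 4*h)*(9*h^2 - 3*h)/(2*h^2 - 4*h - 3)^2 + (18*h - 3)/(2*h^2 - 4*h - 3) = 3*(-10*h^2 - 18*h + 3)/(4*h^4 - 16*h^3 + 4*h^2 + 24*h + 9)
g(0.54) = -0.22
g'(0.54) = -1.38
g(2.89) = 31.01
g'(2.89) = -86.49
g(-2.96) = 3.33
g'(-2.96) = -0.14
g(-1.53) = 3.29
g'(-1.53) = 0.35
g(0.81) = -0.71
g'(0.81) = -2.24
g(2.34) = -30.00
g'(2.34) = -141.90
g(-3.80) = 3.44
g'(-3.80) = -0.13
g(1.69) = -5.10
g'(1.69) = -10.25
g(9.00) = 5.71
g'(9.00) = -0.19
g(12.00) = 5.32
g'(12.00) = -0.09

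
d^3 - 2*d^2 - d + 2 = (d - 2)*(d - 1)*(d + 1)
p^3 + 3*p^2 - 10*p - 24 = (p - 3)*(p + 2)*(p + 4)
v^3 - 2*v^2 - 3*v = v*(v - 3)*(v + 1)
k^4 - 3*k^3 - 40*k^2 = k^2*(k - 8)*(k + 5)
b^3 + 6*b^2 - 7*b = b*(b - 1)*(b + 7)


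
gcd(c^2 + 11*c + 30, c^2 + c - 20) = c + 5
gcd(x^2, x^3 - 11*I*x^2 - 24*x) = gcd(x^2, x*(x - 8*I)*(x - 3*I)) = x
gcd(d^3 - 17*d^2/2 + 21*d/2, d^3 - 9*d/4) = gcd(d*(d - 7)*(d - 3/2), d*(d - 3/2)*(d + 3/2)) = d^2 - 3*d/2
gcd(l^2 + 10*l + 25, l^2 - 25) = l + 5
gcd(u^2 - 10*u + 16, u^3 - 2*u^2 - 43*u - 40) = u - 8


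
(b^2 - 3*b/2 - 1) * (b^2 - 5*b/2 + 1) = b^4 - 4*b^3 + 15*b^2/4 + b - 1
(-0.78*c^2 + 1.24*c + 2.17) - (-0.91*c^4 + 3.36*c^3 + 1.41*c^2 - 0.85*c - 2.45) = 0.91*c^4 - 3.36*c^3 - 2.19*c^2 + 2.09*c + 4.62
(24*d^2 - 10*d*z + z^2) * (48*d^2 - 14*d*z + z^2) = 1152*d^4 - 816*d^3*z + 212*d^2*z^2 - 24*d*z^3 + z^4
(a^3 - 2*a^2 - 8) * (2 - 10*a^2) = -10*a^5 + 20*a^4 + 2*a^3 + 76*a^2 - 16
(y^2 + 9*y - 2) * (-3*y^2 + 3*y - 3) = -3*y^4 - 24*y^3 + 30*y^2 - 33*y + 6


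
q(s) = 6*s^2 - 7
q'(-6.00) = -72.00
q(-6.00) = 209.00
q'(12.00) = 144.00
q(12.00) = 857.00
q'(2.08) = 24.96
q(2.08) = 18.96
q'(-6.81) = -81.72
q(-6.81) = 271.26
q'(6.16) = 73.92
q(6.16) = 220.67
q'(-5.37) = -64.44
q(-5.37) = 166.02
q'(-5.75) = -69.00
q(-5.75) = 191.38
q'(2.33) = 27.96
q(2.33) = 25.57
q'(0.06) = 0.72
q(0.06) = -6.98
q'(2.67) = 32.04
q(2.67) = 35.77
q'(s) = 12*s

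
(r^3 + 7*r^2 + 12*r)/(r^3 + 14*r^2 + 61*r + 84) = r/(r + 7)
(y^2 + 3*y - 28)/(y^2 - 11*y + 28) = (y + 7)/(y - 7)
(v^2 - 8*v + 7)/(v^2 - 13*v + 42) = (v - 1)/(v - 6)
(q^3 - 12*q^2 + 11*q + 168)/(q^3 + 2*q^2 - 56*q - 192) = (q^2 - 4*q - 21)/(q^2 + 10*q + 24)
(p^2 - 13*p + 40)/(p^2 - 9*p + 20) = (p - 8)/(p - 4)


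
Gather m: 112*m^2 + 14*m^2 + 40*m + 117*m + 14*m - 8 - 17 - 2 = 126*m^2 + 171*m - 27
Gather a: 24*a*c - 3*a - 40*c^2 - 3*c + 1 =a*(24*c - 3) - 40*c^2 - 3*c + 1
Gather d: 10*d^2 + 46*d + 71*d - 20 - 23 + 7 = 10*d^2 + 117*d - 36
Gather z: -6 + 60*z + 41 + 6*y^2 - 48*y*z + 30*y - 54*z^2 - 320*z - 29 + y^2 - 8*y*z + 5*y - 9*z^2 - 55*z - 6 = 7*y^2 + 35*y - 63*z^2 + z*(-56*y - 315)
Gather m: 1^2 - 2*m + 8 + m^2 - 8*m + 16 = m^2 - 10*m + 25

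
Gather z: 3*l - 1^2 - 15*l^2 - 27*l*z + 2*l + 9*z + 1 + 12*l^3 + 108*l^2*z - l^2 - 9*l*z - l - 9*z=12*l^3 - 16*l^2 + 4*l + z*(108*l^2 - 36*l)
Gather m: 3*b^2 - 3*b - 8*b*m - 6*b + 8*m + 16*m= 3*b^2 - 9*b + m*(24 - 8*b)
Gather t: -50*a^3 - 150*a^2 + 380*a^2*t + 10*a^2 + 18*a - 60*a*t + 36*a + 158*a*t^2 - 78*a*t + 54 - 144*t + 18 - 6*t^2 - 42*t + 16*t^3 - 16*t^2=-50*a^3 - 140*a^2 + 54*a + 16*t^3 + t^2*(158*a - 22) + t*(380*a^2 - 138*a - 186) + 72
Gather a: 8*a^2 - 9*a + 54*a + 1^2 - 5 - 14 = 8*a^2 + 45*a - 18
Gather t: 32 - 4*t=32 - 4*t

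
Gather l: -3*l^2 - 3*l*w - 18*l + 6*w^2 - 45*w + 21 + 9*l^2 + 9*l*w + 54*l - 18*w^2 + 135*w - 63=6*l^2 + l*(6*w + 36) - 12*w^2 + 90*w - 42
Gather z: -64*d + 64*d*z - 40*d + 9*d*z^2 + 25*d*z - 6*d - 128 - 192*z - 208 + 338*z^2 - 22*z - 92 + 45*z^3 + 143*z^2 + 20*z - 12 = -110*d + 45*z^3 + z^2*(9*d + 481) + z*(89*d - 194) - 440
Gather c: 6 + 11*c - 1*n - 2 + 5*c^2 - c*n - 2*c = 5*c^2 + c*(9 - n) - n + 4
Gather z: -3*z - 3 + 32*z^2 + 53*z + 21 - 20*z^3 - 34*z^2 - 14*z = -20*z^3 - 2*z^2 + 36*z + 18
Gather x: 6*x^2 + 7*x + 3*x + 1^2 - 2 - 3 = 6*x^2 + 10*x - 4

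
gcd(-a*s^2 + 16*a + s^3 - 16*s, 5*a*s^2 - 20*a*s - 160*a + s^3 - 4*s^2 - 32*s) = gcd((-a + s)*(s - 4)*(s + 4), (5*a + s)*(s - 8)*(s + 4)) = s + 4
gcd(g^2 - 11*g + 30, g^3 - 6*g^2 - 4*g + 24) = g - 6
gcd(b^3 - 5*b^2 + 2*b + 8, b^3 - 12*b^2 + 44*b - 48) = b^2 - 6*b + 8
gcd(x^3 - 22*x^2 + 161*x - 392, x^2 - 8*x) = x - 8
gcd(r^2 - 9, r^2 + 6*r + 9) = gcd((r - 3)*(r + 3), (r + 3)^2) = r + 3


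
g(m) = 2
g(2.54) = 2.00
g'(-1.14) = 0.00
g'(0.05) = 0.00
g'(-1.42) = 0.00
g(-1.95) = 2.00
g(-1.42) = 2.00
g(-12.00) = 2.00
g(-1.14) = 2.00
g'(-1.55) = 0.00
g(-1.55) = 2.00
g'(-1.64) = 0.00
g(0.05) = 2.00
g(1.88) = 2.00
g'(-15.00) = 0.00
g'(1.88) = 0.00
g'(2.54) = 0.00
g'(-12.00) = 0.00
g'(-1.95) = 0.00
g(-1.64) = 2.00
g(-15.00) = 2.00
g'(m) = 0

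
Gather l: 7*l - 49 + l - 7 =8*l - 56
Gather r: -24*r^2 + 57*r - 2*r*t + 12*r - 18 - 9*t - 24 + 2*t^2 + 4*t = -24*r^2 + r*(69 - 2*t) + 2*t^2 - 5*t - 42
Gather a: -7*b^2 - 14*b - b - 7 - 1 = -7*b^2 - 15*b - 8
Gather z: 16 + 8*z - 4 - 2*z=6*z + 12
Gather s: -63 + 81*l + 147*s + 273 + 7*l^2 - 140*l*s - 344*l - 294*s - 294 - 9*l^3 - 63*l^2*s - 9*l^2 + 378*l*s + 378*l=-9*l^3 - 2*l^2 + 115*l + s*(-63*l^2 + 238*l - 147) - 84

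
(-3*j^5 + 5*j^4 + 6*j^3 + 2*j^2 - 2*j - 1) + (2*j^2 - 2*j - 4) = -3*j^5 + 5*j^4 + 6*j^3 + 4*j^2 - 4*j - 5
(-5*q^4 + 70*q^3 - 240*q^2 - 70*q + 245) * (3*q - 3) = -15*q^5 + 225*q^4 - 930*q^3 + 510*q^2 + 945*q - 735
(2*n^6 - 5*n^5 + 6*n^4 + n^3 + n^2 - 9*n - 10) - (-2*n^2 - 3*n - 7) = 2*n^6 - 5*n^5 + 6*n^4 + n^3 + 3*n^2 - 6*n - 3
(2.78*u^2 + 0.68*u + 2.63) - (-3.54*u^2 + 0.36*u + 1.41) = 6.32*u^2 + 0.32*u + 1.22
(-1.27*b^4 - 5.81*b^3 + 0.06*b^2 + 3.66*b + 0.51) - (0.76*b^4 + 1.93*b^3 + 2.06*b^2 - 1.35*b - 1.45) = -2.03*b^4 - 7.74*b^3 - 2.0*b^2 + 5.01*b + 1.96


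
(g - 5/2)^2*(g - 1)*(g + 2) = g^4 - 4*g^3 - 3*g^2/4 + 65*g/4 - 25/2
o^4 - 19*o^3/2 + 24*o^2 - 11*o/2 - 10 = (o - 5)*(o - 4)*(o - 1)*(o + 1/2)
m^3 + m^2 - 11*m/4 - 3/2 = (m - 3/2)*(m + 1/2)*(m + 2)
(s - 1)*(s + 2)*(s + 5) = s^3 + 6*s^2 + 3*s - 10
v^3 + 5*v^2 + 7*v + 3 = (v + 1)^2*(v + 3)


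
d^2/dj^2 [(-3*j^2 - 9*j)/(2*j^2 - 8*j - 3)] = 6*(-28*j^3 - 18*j^2 - 54*j + 63)/(8*j^6 - 96*j^5 + 348*j^4 - 224*j^3 - 522*j^2 - 216*j - 27)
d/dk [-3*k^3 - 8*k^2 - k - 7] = -9*k^2 - 16*k - 1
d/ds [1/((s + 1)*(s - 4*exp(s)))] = (-s + (s + 1)*(4*exp(s) - 1) + 4*exp(s))/((s + 1)^2*(s - 4*exp(s))^2)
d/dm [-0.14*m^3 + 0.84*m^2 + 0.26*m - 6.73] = -0.42*m^2 + 1.68*m + 0.26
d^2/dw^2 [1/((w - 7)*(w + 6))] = 2*((w - 7)^2 + (w - 7)*(w + 6) + (w + 6)^2)/((w - 7)^3*(w + 6)^3)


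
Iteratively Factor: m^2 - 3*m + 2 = (m - 2)*(m - 1)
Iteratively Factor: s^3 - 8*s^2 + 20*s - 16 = (s - 2)*(s^2 - 6*s + 8) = (s - 4)*(s - 2)*(s - 2)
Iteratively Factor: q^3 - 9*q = (q - 3)*(q^2 + 3*q) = q*(q - 3)*(q + 3)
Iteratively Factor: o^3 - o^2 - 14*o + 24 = (o + 4)*(o^2 - 5*o + 6) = (o - 2)*(o + 4)*(o - 3)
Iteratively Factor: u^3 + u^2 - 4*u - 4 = (u - 2)*(u^2 + 3*u + 2) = (u - 2)*(u + 2)*(u + 1)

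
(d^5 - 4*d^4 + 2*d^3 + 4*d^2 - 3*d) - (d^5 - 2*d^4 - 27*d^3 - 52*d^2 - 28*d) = -2*d^4 + 29*d^3 + 56*d^2 + 25*d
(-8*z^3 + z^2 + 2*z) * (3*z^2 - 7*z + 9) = -24*z^5 + 59*z^4 - 73*z^3 - 5*z^2 + 18*z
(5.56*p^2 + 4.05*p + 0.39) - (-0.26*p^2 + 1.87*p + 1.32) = 5.82*p^2 + 2.18*p - 0.93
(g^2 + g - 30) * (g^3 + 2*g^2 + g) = g^5 + 3*g^4 - 27*g^3 - 59*g^2 - 30*g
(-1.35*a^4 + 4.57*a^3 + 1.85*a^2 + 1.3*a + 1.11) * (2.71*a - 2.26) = -3.6585*a^5 + 15.4357*a^4 - 5.3147*a^3 - 0.658*a^2 + 0.0701000000000005*a - 2.5086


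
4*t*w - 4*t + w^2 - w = (4*t + w)*(w - 1)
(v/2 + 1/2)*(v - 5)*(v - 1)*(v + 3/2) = v^4/2 - 7*v^3/4 - 17*v^2/4 + 7*v/4 + 15/4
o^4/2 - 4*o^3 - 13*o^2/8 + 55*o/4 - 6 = (o/2 + 1)*(o - 8)*(o - 3/2)*(o - 1/2)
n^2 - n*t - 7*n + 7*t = (n - 7)*(n - t)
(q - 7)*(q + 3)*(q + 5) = q^3 + q^2 - 41*q - 105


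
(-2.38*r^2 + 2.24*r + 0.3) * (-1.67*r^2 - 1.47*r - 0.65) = 3.9746*r^4 - 0.2422*r^3 - 2.2468*r^2 - 1.897*r - 0.195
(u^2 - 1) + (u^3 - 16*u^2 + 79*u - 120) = u^3 - 15*u^2 + 79*u - 121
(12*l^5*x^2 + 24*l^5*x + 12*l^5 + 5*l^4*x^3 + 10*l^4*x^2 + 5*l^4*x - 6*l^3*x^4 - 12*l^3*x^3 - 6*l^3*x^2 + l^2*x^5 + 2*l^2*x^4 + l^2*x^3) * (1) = 12*l^5*x^2 + 24*l^5*x + 12*l^5 + 5*l^4*x^3 + 10*l^4*x^2 + 5*l^4*x - 6*l^3*x^4 - 12*l^3*x^3 - 6*l^3*x^2 + l^2*x^5 + 2*l^2*x^4 + l^2*x^3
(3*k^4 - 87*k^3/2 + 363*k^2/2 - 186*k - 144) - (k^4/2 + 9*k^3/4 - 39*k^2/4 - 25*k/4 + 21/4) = 5*k^4/2 - 183*k^3/4 + 765*k^2/4 - 719*k/4 - 597/4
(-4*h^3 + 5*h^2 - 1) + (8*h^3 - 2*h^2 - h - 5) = 4*h^3 + 3*h^2 - h - 6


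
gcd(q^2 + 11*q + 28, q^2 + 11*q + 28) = q^2 + 11*q + 28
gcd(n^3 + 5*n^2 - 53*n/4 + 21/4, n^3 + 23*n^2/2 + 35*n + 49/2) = n + 7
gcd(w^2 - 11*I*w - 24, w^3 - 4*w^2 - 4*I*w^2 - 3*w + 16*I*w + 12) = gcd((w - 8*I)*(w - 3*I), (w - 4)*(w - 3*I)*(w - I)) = w - 3*I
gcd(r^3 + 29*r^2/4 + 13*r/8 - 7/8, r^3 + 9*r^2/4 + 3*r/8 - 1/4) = r^2 + r/4 - 1/8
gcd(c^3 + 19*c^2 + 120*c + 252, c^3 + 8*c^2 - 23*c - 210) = c^2 + 13*c + 42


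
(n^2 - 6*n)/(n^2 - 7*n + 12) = n*(n - 6)/(n^2 - 7*n + 12)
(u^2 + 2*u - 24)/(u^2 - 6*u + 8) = (u + 6)/(u - 2)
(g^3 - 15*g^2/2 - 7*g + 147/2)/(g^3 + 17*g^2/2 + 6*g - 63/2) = (2*g^2 - 21*g + 49)/(2*g^2 + 11*g - 21)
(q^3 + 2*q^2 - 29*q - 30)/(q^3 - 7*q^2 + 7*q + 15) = (q + 6)/(q - 3)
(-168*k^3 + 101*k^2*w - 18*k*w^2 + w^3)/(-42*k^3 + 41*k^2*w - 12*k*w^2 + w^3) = (-8*k + w)/(-2*k + w)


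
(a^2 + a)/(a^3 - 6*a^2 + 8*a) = (a + 1)/(a^2 - 6*a + 8)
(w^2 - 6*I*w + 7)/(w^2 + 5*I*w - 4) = (w - 7*I)/(w + 4*I)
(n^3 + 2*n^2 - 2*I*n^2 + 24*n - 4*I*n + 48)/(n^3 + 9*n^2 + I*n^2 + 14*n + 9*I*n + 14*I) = (n^2 - 2*I*n + 24)/(n^2 + n*(7 + I) + 7*I)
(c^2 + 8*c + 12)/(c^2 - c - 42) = (c + 2)/(c - 7)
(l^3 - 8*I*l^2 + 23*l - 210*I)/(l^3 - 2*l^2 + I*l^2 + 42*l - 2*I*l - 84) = (l^2 - 2*I*l + 35)/(l^2 + l*(-2 + 7*I) - 14*I)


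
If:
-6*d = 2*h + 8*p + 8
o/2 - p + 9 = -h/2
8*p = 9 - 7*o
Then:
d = 107/21 - 50*p/21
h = 22*p/7 - 135/7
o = 9/7 - 8*p/7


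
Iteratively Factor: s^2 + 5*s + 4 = (s + 4)*(s + 1)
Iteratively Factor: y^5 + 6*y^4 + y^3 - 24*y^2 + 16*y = (y + 4)*(y^4 + 2*y^3 - 7*y^2 + 4*y) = (y + 4)^2*(y^3 - 2*y^2 + y) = y*(y + 4)^2*(y^2 - 2*y + 1) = y*(y - 1)*(y + 4)^2*(y - 1)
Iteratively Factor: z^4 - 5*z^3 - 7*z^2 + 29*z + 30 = (z + 1)*(z^3 - 6*z^2 - z + 30) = (z - 5)*(z + 1)*(z^2 - z - 6) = (z - 5)*(z + 1)*(z + 2)*(z - 3)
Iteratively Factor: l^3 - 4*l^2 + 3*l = (l - 1)*(l^2 - 3*l) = (l - 3)*(l - 1)*(l)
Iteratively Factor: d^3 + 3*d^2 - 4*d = (d)*(d^2 + 3*d - 4) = d*(d + 4)*(d - 1)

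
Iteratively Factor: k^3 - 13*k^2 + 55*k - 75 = (k - 3)*(k^2 - 10*k + 25) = (k - 5)*(k - 3)*(k - 5)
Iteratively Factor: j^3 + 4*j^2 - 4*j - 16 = (j - 2)*(j^2 + 6*j + 8) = (j - 2)*(j + 2)*(j + 4)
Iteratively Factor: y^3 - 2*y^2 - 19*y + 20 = (y - 1)*(y^2 - y - 20) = (y - 5)*(y - 1)*(y + 4)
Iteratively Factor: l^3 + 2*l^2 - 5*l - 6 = (l - 2)*(l^2 + 4*l + 3) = (l - 2)*(l + 1)*(l + 3)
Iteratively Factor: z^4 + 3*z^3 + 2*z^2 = (z)*(z^3 + 3*z^2 + 2*z) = z^2*(z^2 + 3*z + 2) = z^2*(z + 2)*(z + 1)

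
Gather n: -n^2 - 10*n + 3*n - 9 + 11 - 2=-n^2 - 7*n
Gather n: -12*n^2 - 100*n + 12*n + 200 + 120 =-12*n^2 - 88*n + 320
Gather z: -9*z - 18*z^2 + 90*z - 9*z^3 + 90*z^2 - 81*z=-9*z^3 + 72*z^2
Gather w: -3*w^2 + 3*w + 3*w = -3*w^2 + 6*w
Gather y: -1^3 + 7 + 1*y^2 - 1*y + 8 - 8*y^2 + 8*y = -7*y^2 + 7*y + 14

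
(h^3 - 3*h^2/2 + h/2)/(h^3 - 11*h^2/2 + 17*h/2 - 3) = h*(h - 1)/(h^2 - 5*h + 6)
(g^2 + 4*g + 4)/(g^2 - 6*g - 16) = (g + 2)/(g - 8)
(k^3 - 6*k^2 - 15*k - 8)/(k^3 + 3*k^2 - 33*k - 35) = (k^2 - 7*k - 8)/(k^2 + 2*k - 35)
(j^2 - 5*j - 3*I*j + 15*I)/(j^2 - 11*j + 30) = (j - 3*I)/(j - 6)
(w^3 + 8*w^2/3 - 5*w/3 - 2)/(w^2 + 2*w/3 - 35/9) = 3*(3*w^3 + 8*w^2 - 5*w - 6)/(9*w^2 + 6*w - 35)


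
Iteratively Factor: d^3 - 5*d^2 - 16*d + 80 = (d - 4)*(d^2 - d - 20) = (d - 4)*(d + 4)*(d - 5)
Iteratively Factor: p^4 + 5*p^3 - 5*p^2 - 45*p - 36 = (p - 3)*(p^3 + 8*p^2 + 19*p + 12) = (p - 3)*(p + 1)*(p^2 + 7*p + 12) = (p - 3)*(p + 1)*(p + 3)*(p + 4)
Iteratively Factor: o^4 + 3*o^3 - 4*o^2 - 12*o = (o)*(o^3 + 3*o^2 - 4*o - 12) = o*(o + 3)*(o^2 - 4) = o*(o + 2)*(o + 3)*(o - 2)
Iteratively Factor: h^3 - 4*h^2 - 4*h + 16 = (h - 4)*(h^2 - 4) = (h - 4)*(h - 2)*(h + 2)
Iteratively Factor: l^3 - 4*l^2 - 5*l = (l + 1)*(l^2 - 5*l) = (l - 5)*(l + 1)*(l)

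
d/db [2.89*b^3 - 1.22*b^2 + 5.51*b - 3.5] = 8.67*b^2 - 2.44*b + 5.51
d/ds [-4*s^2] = -8*s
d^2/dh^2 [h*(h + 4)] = 2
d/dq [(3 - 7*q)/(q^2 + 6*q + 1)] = (7*q^2 - 6*q - 25)/(q^4 + 12*q^3 + 38*q^2 + 12*q + 1)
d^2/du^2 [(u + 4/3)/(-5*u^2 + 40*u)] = 2*(u*(u - 8)*(9*u - 20) - 4*(u - 4)^2*(3*u + 4))/(15*u^3*(u - 8)^3)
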